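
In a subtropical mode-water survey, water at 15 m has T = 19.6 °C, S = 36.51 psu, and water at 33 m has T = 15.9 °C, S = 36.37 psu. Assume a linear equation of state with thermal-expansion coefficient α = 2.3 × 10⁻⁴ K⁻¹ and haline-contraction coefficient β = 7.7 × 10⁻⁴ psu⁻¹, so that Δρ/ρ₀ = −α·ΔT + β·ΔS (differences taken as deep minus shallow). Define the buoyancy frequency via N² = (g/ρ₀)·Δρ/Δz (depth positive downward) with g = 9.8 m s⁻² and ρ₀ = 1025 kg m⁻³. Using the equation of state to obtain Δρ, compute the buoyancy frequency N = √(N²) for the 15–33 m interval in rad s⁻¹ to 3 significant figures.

0.0201 rad s⁻¹

ΔT = -3.7 K, ΔS = -0.14 psu (deep − shallow).
Δρ/ρ₀ = −αΔT + βΔS = 8.51 × 10⁻⁴ − 1.078 × 10⁻⁴ = 7.432 × 10⁻⁴, so Δρ ≈ 0.7618 kg m⁻³.
N² = (g/ρ₀)·Δρ/Δz = g·(Δρ/ρ₀)/Δz = 9.8 × 7.432 × 10⁻⁴ / 18 = 4.0463 × 10⁻⁴ s⁻².
N = √(4.0463 × 10⁻⁴) = 0.020115 rad s⁻¹ ≈ 0.0201 rad s⁻¹.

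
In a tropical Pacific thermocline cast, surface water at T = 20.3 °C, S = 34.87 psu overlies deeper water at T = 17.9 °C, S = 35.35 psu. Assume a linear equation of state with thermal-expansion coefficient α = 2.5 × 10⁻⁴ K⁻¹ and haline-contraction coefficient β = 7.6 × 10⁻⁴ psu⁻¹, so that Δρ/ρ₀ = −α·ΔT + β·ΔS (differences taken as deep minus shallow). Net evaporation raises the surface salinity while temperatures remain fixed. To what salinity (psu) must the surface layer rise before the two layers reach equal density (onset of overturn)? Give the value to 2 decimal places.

Neutral buoyancy requires −α(T_deep − T_surf) + β(S_deep − S_surf′) = 0.
S_surf′ = S_deep − (α/β)·ΔT = 35.35 − (2.5 × 10⁻⁴/7.6 × 10⁻⁴)·(-2.4) = 36.1395 psu.
Increase required: 36.1395 − 34.87 = 1.2695 psu.

36.14 psu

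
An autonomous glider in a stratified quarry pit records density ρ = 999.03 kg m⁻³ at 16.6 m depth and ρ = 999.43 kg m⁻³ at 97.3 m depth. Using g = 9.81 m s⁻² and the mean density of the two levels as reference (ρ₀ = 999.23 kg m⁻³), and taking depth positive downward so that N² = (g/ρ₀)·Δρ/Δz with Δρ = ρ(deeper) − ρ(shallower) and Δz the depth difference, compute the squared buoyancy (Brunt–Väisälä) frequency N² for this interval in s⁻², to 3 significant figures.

Δρ = 999.43 − 999.03 = 0.40 kg m⁻³ over Δz = 97.3 − 16.6 = 80.7 m.
N² = (9.81/999.23) × (0.40/80.7) = 4.8662 × 10⁻⁵ s⁻² ≈ 4.87 × 10⁻⁵ s⁻².

4.87 × 10⁻⁵ s⁻²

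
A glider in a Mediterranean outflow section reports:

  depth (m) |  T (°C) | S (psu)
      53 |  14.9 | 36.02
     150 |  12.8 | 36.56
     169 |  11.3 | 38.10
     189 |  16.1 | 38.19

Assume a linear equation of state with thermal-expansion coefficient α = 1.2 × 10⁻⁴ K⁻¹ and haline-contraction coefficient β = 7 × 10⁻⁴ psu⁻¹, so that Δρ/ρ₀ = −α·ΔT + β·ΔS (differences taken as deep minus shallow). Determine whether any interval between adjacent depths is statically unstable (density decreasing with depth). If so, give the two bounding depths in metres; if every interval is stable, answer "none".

Evaluate Δρ/ρ₀ = −αΔT + βΔS across each adjacent pair:
  53–150 m: −αΔT+βΔS = −(1.2 × 10⁻⁴)(-2.1)+(7 × 10⁻⁴)(+0.54) = 6.3 × 10⁻⁴ → stable
  150–169 m: −αΔT+βΔS = −(1.2 × 10⁻⁴)(-1.5)+(7 × 10⁻⁴)(+1.54) = 1.3 × 10⁻³ → stable
  169–189 m: −αΔT+βΔS = −(1.2 × 10⁻⁴)(+4.8)+(7 × 10⁻⁴)(+0.09) = -5.1 × 10⁻⁴ → UNSTABLE
The 169–189 m interval has Δρ < 0: lighter water underlies denser water.

169–189 m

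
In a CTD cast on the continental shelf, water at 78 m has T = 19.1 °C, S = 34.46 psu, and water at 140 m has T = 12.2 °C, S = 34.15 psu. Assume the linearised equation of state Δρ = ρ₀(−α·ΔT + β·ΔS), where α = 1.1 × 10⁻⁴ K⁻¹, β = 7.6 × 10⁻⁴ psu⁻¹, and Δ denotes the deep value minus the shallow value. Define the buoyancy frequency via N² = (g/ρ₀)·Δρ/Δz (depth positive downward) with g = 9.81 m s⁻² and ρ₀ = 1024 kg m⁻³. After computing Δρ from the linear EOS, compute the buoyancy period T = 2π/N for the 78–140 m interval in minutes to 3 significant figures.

11.5 min

ΔT = -6.9 K, ΔS = -0.31 psu (deep − shallow).
Δρ/ρ₀ = −αΔT + βΔS = 7.59 × 10⁻⁴ − 2.356 × 10⁻⁴ = 5.234 × 10⁻⁴, so Δρ ≈ 0.5360 kg m⁻³.
N² = (g/ρ₀)·Δρ/Δz = g·(Δρ/ρ₀)/Δz = 9.81 × 5.234 × 10⁻⁴ / 62 = 8.2815 × 10⁻⁵ s⁻².
N = √(8.2815 × 10⁻⁵) = 9.1003 × 10⁻³ rad s⁻¹ → T = 2π/N = 690.44 s = 11.507 min ≈ 11.5 min.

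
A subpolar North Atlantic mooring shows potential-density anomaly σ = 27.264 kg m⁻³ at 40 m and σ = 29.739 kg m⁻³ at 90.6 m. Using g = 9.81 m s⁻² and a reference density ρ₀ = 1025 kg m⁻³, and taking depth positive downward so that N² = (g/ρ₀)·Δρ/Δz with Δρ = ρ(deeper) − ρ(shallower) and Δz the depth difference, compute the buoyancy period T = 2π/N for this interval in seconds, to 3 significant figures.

290 s

Δρ = 1029.739 − 1027.264 = 2.475 kg m⁻³ over Δz = 90.6 − 40 = 50.6 m.
N² = (9.81/1025) × (2.475/50.6) = 4.6813 × 10⁻⁴ s⁻².
N = √(4.6813 × 10⁻⁴) = 0.021636 rad s⁻¹, so T = 2π/N = 290.40 s ≈ 290 s.
A positive N² confirms static stability across the interval.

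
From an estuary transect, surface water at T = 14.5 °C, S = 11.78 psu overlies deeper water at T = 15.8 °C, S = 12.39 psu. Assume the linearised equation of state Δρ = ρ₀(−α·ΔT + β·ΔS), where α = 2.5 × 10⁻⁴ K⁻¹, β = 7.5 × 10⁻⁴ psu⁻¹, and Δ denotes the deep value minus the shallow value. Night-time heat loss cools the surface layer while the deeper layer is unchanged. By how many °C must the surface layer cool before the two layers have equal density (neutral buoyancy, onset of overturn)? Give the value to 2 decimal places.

0.53 °C

Neutral buoyancy requires Δρ = 0, i.e. −α(T_deep − T_surf′) + β(S_deep − S_surf) = 0.
T_surf′ = T_deep − (β/α)·ΔS = 15.8 − (7.5 × 10⁻⁴/2.5 × 10⁻⁴)·(+0.61) = 13.9700 °C.
Cooling required: 14.5 − (13.9700) = 0.5300 °C.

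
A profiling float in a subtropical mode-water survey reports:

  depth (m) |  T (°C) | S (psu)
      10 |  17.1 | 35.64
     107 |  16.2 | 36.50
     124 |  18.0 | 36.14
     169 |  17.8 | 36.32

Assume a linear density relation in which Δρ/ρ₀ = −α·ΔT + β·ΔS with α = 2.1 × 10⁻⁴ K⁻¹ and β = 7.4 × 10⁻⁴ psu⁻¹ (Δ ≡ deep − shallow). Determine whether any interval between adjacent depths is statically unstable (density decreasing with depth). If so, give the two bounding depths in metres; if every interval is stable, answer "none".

107–124 m

Evaluate Δρ/ρ₀ = −αΔT + βΔS across each adjacent pair:
  10–107 m: −αΔT+βΔS = −(2.1 × 10⁻⁴)(-0.9)+(7.4 × 10⁻⁴)(+0.86) = 8.3 × 10⁻⁴ → stable
  107–124 m: −αΔT+βΔS = −(2.1 × 10⁻⁴)(+1.8)+(7.4 × 10⁻⁴)(-0.36) = -6.4 × 10⁻⁴ → UNSTABLE
  124–169 m: −αΔT+βΔS = −(2.1 × 10⁻⁴)(-0.2)+(7.4 × 10⁻⁴)(+0.18) = 1.8 × 10⁻⁴ → stable
The 107–124 m interval has Δρ < 0: lighter water underlies denser water.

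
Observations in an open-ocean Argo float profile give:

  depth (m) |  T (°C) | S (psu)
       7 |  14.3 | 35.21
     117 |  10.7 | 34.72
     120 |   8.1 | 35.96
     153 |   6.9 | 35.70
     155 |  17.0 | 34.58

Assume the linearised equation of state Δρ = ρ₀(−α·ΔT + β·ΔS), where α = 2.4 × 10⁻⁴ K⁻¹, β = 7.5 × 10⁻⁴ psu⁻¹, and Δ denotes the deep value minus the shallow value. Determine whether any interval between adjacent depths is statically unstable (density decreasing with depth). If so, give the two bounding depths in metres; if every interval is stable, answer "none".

153–155 m

Evaluate Δρ/ρ₀ = −αΔT + βΔS across each adjacent pair:
  7–117 m: −αΔT+βΔS = −(2.4 × 10⁻⁴)(-3.6)+(7.5 × 10⁻⁴)(-0.49) = 5.0 × 10⁻⁴ → stable
  117–120 m: −αΔT+βΔS = −(2.4 × 10⁻⁴)(-2.6)+(7.5 × 10⁻⁴)(+1.24) = 1.6 × 10⁻³ → stable
  120–153 m: −αΔT+βΔS = −(2.4 × 10⁻⁴)(-1.2)+(7.5 × 10⁻⁴)(-0.26) = 9.3 × 10⁻⁵ → stable
  153–155 m: −αΔT+βΔS = −(2.4 × 10⁻⁴)(+10.1)+(7.5 × 10⁻⁴)(-1.12) = -3.3 × 10⁻³ → UNSTABLE
The 153–155 m interval has Δρ < 0: lighter water underlies denser water.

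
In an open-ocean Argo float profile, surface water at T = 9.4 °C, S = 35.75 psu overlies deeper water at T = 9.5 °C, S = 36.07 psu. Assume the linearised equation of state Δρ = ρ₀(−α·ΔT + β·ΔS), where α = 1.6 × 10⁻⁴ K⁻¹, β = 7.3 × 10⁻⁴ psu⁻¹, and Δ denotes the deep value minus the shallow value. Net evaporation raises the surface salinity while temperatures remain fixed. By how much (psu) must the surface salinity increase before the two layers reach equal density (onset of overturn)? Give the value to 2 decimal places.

0.30 psu

Neutral buoyancy requires −α(T_deep − T_surf) + β(S_deep − S_surf′) = 0.
S_surf′ = S_deep − (α/β)·ΔT = 36.07 − (1.6 × 10⁻⁴/7.3 × 10⁻⁴)·(+0.1) = 36.0481 psu.
Increase required: 36.0481 − 35.75 = 0.2981 psu.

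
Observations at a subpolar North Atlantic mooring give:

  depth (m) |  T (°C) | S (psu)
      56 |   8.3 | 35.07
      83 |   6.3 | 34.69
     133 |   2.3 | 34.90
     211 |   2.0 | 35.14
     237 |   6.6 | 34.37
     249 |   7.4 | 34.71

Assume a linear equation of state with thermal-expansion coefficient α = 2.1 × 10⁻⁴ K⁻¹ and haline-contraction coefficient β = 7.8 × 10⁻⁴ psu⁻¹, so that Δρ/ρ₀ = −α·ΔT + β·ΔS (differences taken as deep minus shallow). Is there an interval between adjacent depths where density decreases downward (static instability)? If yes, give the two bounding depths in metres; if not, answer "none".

211–237 m

Evaluate Δρ/ρ₀ = −αΔT + βΔS across each adjacent pair:
  56–83 m: −αΔT+βΔS = −(2.1 × 10⁻⁴)(-2.0)+(7.8 × 10⁻⁴)(-0.38) = 1.2 × 10⁻⁴ → stable
  83–133 m: −αΔT+βΔS = −(2.1 × 10⁻⁴)(-4.0)+(7.8 × 10⁻⁴)(+0.21) = 1.0 × 10⁻³ → stable
  133–211 m: −αΔT+βΔS = −(2.1 × 10⁻⁴)(-0.3)+(7.8 × 10⁻⁴)(+0.24) = 2.5 × 10⁻⁴ → stable
  211–237 m: −αΔT+βΔS = −(2.1 × 10⁻⁴)(+4.6)+(7.8 × 10⁻⁴)(-0.77) = -1.6 × 10⁻³ → UNSTABLE
  237–249 m: −αΔT+βΔS = −(2.1 × 10⁻⁴)(+0.8)+(7.8 × 10⁻⁴)(+0.34) = 9.7 × 10⁻⁵ → stable
The 211–237 m interval has Δρ < 0: lighter water underlies denser water.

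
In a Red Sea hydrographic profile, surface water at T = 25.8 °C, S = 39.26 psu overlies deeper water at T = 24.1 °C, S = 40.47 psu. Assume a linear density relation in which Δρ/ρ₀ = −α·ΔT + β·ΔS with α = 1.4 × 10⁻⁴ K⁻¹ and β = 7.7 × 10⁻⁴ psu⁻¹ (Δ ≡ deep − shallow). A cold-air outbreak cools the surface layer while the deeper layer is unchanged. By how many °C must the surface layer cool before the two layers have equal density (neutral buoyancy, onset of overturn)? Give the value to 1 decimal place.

Neutral buoyancy requires Δρ = 0, i.e. −α(T_deep − T_surf′) + β(S_deep − S_surf) = 0.
T_surf′ = T_deep − (β/α)·ΔS = 24.1 − (7.7 × 10⁻⁴/1.4 × 10⁻⁴)·(+1.21) = 17.445 °C.
Cooling required: 25.8 − (17.445) = 8.355 °C.

8.4 °C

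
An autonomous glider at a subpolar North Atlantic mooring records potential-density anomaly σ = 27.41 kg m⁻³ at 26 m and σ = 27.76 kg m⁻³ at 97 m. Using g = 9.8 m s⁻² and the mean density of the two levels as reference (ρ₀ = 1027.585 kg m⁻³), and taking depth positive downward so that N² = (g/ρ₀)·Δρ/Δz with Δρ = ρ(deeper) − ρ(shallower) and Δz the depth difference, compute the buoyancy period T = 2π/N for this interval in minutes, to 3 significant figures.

15.3 min

Δρ = 1027.76 − 1027.41 = 0.35 kg m⁻³ over Δz = 97 − 26 = 71 m.
N² = (9.8/1027.585) × (0.35/71) = 4.7013 × 10⁻⁵ s⁻².
N = √(4.7013 × 10⁻⁵) = 6.8566 × 10⁻³ rad s⁻¹, so T = 2π/N = 916.37 s = 15.273 min ≈ 15.3 min.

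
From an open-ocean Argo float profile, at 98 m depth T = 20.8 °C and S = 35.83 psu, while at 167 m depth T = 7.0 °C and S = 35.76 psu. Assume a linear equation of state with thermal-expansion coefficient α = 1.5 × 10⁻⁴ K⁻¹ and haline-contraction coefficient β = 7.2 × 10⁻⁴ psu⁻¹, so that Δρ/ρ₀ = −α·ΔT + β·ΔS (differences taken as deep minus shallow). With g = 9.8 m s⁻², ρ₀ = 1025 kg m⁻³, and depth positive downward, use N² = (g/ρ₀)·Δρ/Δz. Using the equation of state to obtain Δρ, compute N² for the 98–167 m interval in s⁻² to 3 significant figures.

2.87 × 10⁻⁴ s⁻²

ΔT = -13.8 K, ΔS = -0.07 psu (deep − shallow).
Δρ/ρ₀ = −αΔT + βΔS = 2.07 × 10⁻³ − 5.04 × 10⁻⁵ = 2.0196 × 10⁻³, so Δρ ≈ 2.070 kg m⁻³.
N² = (g/ρ₀)·Δρ/Δz = g·(Δρ/ρ₀)/Δz = 9.8 × 2.0196 × 10⁻³ / 69 = 2.8684 × 10⁻⁴ s⁻² ≈ 2.87 × 10⁻⁴ s⁻².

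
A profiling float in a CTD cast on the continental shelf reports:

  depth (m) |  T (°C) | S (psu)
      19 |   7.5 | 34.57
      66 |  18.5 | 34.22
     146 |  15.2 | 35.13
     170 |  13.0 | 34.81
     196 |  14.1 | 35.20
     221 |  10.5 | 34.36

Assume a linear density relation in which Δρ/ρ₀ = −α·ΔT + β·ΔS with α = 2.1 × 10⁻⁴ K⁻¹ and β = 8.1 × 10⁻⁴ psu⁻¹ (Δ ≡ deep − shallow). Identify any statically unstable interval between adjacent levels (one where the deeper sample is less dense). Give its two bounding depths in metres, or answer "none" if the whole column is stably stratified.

Evaluate Δρ/ρ₀ = −αΔT + βΔS across each adjacent pair:
  19–66 m: −αΔT+βΔS = −(2.1 × 10⁻⁴)(+11.0)+(8.1 × 10⁻⁴)(-0.35) = -2.6 × 10⁻³ → UNSTABLE
  66–146 m: −αΔT+βΔS = −(2.1 × 10⁻⁴)(-3.3)+(8.1 × 10⁻⁴)(+0.91) = 1.4 × 10⁻³ → stable
  146–170 m: −αΔT+βΔS = −(2.1 × 10⁻⁴)(-2.2)+(8.1 × 10⁻⁴)(-0.32) = 2.0 × 10⁻⁴ → stable
  170–196 m: −αΔT+βΔS = −(2.1 × 10⁻⁴)(+1.1)+(8.1 × 10⁻⁴)(+0.39) = 8.5 × 10⁻⁵ → stable
  196–221 m: −αΔT+βΔS = −(2.1 × 10⁻⁴)(-3.6)+(8.1 × 10⁻⁴)(-0.84) = 7.6 × 10⁻⁵ → stable
The 19–66 m interval has Δρ < 0: lighter water underlies denser water.

19–66 m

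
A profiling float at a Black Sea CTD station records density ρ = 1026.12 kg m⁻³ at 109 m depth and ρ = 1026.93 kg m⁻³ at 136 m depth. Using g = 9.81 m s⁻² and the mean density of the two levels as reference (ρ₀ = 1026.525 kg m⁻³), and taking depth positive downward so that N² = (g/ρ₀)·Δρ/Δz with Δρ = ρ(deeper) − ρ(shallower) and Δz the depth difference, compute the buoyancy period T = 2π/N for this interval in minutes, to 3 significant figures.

6.18 min

Δρ = 1026.93 − 1026.12 = 0.81 kg m⁻³ over Δz = 136 − 109 = 27 m.
N² = (9.81/1026.525) × (0.81/27) = 2.8670 × 10⁻⁴ s⁻².
N = √(2.8670 × 10⁻⁴) = 0.016932 rad s⁻¹, so T = 2π/N = 371.08 s = 6.1847 min ≈ 6.18 min.
N² > 0, so the interval is statically stable.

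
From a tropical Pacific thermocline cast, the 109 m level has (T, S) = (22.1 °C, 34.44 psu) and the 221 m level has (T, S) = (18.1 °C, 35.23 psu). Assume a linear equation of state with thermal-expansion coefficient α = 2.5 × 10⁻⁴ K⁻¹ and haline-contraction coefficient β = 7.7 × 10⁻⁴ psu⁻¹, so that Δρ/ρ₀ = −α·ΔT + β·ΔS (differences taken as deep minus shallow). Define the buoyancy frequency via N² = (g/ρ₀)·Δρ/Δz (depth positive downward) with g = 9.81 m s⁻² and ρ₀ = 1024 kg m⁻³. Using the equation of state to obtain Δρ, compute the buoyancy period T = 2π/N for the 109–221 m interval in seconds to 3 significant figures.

529 s

ΔT = -4.0 K, ΔS = +0.79 psu (deep − shallow).
Δρ/ρ₀ = −αΔT + βΔS = 1.00 × 10⁻³ + 6.083 × 10⁻⁴ = 1.6083 × 10⁻³, so Δρ ≈ 1.647 kg m⁻³.
N² = (g/ρ₀)·Δρ/Δz = g·(Δρ/ρ₀)/Δz = 9.81 × 1.6083 × 10⁻³ / 112 = 1.4087 × 10⁻⁴ s⁻².
N = √(1.4087 × 10⁻⁴) = 0.011869 rad s⁻¹ → T = 2π/N = 529.38 s ≈ 529 s.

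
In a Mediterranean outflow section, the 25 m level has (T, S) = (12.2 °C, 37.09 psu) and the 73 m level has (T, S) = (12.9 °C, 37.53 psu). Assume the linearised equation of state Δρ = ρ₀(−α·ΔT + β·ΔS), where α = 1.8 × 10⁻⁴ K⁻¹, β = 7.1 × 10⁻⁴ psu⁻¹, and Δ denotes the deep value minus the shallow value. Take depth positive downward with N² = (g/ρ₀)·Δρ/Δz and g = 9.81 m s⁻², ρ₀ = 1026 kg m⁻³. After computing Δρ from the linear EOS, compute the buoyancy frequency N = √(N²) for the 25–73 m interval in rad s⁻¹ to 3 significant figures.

6.17 × 10⁻³ rad s⁻¹

ΔT = +0.7 K, ΔS = +0.44 psu (deep − shallow).
Δρ/ρ₀ = −αΔT + βΔS = -1.26 × 10⁻⁴ + 3.124 × 10⁻⁴ = 1.864 × 10⁻⁴, so Δρ ≈ 0.1912 kg m⁻³.
N² = (g/ρ₀)·Δρ/Δz = g·(Δρ/ρ₀)/Δz = 9.81 × 1.864 × 10⁻⁴ / 48 = 3.8096 × 10⁻⁵ s⁻².
N = √(3.8096 × 10⁻⁵) = 6.1722 × 10⁻³ rad s⁻¹ ≈ 6.17 × 10⁻³ rad s⁻¹.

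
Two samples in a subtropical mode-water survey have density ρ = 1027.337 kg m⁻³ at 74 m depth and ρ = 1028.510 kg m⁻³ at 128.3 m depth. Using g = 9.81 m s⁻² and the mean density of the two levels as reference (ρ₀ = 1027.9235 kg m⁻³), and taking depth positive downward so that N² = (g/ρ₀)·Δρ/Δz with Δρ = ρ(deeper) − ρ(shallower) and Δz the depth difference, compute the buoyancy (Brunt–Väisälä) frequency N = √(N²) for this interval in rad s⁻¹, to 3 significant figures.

Δρ = 1028.510 − 1027.337 = 1.173 kg m⁻³ over Δz = 128.3 − 74 = 54.3 m.
N² = (9.81/1027.9235) × (1.173/54.3) = 2.0616 × 10⁻⁴ s⁻².
N = √(2.0616 × 10⁻⁴) = 0.014358 rad s⁻¹ ≈ 0.0144 rad s⁻¹.

0.0144 rad s⁻¹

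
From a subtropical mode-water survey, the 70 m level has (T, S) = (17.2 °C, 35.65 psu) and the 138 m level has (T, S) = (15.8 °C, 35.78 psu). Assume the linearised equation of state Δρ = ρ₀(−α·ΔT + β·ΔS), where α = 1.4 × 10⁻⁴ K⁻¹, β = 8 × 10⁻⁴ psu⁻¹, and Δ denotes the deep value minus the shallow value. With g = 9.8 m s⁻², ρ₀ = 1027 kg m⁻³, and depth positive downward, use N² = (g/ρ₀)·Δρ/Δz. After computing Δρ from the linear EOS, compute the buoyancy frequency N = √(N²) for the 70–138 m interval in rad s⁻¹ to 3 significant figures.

6.58 × 10⁻³ rad s⁻¹

ΔT = -1.4 K, ΔS = +0.13 psu (deep − shallow).
Δρ/ρ₀ = −αΔT + βΔS = 1.96 × 10⁻⁴ + 1.04 × 10⁻⁴ = 3.00 × 10⁻⁴, so Δρ ≈ 0.3081 kg m⁻³.
N² = (g/ρ₀)·Δρ/Δz = g·(Δρ/ρ₀)/Δz = 9.8 × 3.00 × 10⁻⁴ / 68 = 4.3235 × 10⁻⁵ s⁻².
N = √(4.3235 × 10⁻⁵) = 6.5753 × 10⁻³ rad s⁻¹ ≈ 6.58 × 10⁻³ rad s⁻¹.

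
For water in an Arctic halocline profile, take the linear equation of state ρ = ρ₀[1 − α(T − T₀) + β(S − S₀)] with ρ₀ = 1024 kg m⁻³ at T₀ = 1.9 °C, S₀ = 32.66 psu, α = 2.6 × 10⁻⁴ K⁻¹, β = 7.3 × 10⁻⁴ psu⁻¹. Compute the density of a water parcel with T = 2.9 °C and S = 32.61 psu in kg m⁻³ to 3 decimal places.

T − T₀ = +1.0 K, S − S₀ = -0.05 psu.
Bracket = 1 − α·(+1.0) + β·(-0.05) = 1 + (-2.965 × 10⁻⁴) = 0.9997035.
ρ = 1024 × 0.9997035 = 1023.696 kg m⁻³.

1023.696 kg m⁻³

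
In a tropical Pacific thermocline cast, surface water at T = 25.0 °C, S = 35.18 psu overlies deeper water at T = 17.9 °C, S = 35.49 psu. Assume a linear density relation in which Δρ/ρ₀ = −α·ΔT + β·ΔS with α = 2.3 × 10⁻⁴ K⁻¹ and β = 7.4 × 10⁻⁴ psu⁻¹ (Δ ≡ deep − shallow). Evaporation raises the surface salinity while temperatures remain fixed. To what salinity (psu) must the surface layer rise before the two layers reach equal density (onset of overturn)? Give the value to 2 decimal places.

Neutral buoyancy requires −α(T_deep − T_surf) + β(S_deep − S_surf′) = 0.
S_surf′ = S_deep − (α/β)·ΔT = 35.49 − (2.3 × 10⁻⁴/7.4 × 10⁻⁴)·(-7.1) = 37.6968 psu.
Increase required: 37.6968 − 35.18 = 2.5168 psu.

37.70 psu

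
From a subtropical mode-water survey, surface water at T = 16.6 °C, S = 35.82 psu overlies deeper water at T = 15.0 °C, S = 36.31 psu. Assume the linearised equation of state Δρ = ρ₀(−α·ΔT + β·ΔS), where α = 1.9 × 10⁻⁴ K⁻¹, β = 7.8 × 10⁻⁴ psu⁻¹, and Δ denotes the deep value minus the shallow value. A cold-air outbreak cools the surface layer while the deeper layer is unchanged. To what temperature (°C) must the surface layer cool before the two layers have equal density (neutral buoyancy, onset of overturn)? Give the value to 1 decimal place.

Neutral buoyancy requires Δρ = 0, i.e. −α(T_deep − T_surf′) + β(S_deep − S_surf) = 0.
T_surf′ = T_deep − (β/α)·ΔS = 15.0 − (7.8 × 10⁻⁴/1.9 × 10⁻⁴)·(+0.49) = 12.988 °C.
Cooling required: 16.6 − (12.988) = 3.612 °C.

13.0 °C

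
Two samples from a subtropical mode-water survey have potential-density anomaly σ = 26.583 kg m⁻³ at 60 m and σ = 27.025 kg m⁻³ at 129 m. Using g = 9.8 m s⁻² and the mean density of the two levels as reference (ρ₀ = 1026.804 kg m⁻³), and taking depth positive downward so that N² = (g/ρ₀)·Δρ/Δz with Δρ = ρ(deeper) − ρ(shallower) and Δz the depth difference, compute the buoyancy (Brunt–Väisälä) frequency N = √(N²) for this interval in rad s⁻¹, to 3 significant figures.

7.82 × 10⁻³ rad s⁻¹

Δρ = 1027.025 − 1026.583 = 0.442 kg m⁻³ over Δz = 129 − 60 = 69 m.
N² = (9.8/1026.804) × (0.442/69) = 6.1138 × 10⁻⁵ s⁻².
N = √(6.1138 × 10⁻⁵) = 7.8191 × 10⁻³ rad s⁻¹ ≈ 7.82 × 10⁻³ rad s⁻¹.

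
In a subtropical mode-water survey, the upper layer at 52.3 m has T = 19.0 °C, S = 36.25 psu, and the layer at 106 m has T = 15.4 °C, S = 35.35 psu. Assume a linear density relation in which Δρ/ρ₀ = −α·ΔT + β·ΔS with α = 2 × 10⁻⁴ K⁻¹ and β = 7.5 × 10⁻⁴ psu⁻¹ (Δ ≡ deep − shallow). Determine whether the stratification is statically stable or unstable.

stable

ΔT = 15.4 − 19.0 = -3.6 K and ΔS = 35.35 − 36.25 = -0.90 psu (deep − shallow).
−αΔT = 7.20 × 10⁻⁴; βΔS = -6.75 × 10⁻⁴; sum Δρ/ρ₀ = 4.50 × 10⁻⁵.
Δρ/ρ₀ > 0, so Δρ > 0: deeper water is denser → statically stable.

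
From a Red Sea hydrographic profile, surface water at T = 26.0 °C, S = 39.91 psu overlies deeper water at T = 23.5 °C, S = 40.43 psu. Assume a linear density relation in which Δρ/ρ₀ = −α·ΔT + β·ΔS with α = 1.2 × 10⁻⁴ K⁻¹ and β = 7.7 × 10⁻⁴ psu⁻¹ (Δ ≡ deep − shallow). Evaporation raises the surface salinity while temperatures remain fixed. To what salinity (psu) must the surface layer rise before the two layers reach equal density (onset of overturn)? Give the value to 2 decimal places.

40.82 psu

Neutral buoyancy requires −α(T_deep − T_surf) + β(S_deep − S_surf′) = 0.
S_surf′ = S_deep − (α/β)·ΔT = 40.43 − (1.2 × 10⁻⁴/7.7 × 10⁻⁴)·(-2.5) = 40.8196 psu.
Increase required: 40.8196 − 39.91 = 0.9096 psu.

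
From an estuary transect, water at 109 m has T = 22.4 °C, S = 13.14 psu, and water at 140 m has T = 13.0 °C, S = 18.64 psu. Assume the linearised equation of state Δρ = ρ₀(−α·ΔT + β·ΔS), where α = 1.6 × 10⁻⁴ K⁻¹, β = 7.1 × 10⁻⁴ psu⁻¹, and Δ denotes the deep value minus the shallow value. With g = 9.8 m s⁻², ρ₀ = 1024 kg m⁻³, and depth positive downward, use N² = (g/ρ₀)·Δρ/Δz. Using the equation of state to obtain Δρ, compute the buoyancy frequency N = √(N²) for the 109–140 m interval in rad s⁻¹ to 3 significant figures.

0.0414 rad s⁻¹

ΔT = -9.4 K, ΔS = +5.50 psu (deep − shallow).
Δρ/ρ₀ = −αΔT + βΔS = 1.504 × 10⁻³ + 3.905 × 10⁻³ = 5.409 × 10⁻³, so Δρ ≈ 5.539 kg m⁻³.
N² = (g/ρ₀)·Δρ/Δz = g·(Δρ/ρ₀)/Δz = 9.8 × 5.409 × 10⁻³ / 31 = 1.7099 × 10⁻³ s⁻².
N = √(1.7099 × 10⁻³) = 0.041351 rad s⁻¹ ≈ 0.0414 rad s⁻¹.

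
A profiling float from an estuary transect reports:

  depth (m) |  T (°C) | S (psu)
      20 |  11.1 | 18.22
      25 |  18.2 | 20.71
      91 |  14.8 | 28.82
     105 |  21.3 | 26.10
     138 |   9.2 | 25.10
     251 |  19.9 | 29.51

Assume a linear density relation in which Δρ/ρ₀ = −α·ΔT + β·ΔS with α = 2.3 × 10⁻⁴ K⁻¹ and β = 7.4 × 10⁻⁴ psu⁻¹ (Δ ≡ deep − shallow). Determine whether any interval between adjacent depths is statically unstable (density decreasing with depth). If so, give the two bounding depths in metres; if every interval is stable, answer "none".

91–105 m

Evaluate Δρ/ρ₀ = −αΔT + βΔS across each adjacent pair:
  20–25 m: −αΔT+βΔS = −(2.3 × 10⁻⁴)(+7.1)+(7.4 × 10⁻⁴)(+2.49) = 2.1 × 10⁻⁴ → stable
  25–91 m: −αΔT+βΔS = −(2.3 × 10⁻⁴)(-3.4)+(7.4 × 10⁻⁴)(+8.11) = 6.8 × 10⁻³ → stable
  91–105 m: −αΔT+βΔS = −(2.3 × 10⁻⁴)(+6.5)+(7.4 × 10⁻⁴)(-2.72) = -3.5 × 10⁻³ → UNSTABLE
  105–138 m: −αΔT+βΔS = −(2.3 × 10⁻⁴)(-12.1)+(7.4 × 10⁻⁴)(-1.00) = 2.0 × 10⁻³ → stable
  138–251 m: −αΔT+βΔS = −(2.3 × 10⁻⁴)(+10.7)+(7.4 × 10⁻⁴)(+4.41) = 8.0 × 10⁻⁴ → stable
The 91–105 m interval has Δρ < 0: lighter water underlies denser water.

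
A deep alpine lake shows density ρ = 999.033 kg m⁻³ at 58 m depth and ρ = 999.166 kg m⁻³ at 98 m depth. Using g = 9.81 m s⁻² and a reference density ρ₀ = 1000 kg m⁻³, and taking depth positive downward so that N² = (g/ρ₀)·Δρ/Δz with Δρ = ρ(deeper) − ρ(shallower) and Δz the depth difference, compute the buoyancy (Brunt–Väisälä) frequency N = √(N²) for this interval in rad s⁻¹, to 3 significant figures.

Δρ = 999.166 − 999.033 = 0.133 kg m⁻³ over Δz = 98 − 58 = 40 m.
N² = (9.81/1000) × (0.133/40) = 3.2618 × 10⁻⁵ s⁻².
N = √(3.2618 × 10⁻⁵) = 5.7112 × 10⁻³ rad s⁻¹ ≈ 5.71 × 10⁻³ rad s⁻¹.

5.71 × 10⁻³ rad s⁻¹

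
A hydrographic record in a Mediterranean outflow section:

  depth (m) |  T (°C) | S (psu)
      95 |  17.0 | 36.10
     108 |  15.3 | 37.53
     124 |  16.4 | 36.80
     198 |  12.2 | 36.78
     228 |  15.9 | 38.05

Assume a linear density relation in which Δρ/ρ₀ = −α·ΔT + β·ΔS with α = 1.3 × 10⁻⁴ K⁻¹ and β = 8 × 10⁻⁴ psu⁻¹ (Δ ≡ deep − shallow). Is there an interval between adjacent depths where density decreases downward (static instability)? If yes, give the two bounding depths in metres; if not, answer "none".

108–124 m

Evaluate Δρ/ρ₀ = −αΔT + βΔS across each adjacent pair:
  95–108 m: −αΔT+βΔS = −(1.3 × 10⁻⁴)(-1.7)+(8 × 10⁻⁴)(+1.43) = 1.4 × 10⁻³ → stable
  108–124 m: −αΔT+βΔS = −(1.3 × 10⁻⁴)(+1.1)+(8 × 10⁻⁴)(-0.73) = -7.3 × 10⁻⁴ → UNSTABLE
  124–198 m: −αΔT+βΔS = −(1.3 × 10⁻⁴)(-4.2)+(8 × 10⁻⁴)(-0.02) = 5.3 × 10⁻⁴ → stable
  198–228 m: −αΔT+βΔS = −(1.3 × 10⁻⁴)(+3.7)+(8 × 10⁻⁴)(+1.27) = 5.3 × 10⁻⁴ → stable
The 108–124 m interval has Δρ < 0: lighter water underlies denser water.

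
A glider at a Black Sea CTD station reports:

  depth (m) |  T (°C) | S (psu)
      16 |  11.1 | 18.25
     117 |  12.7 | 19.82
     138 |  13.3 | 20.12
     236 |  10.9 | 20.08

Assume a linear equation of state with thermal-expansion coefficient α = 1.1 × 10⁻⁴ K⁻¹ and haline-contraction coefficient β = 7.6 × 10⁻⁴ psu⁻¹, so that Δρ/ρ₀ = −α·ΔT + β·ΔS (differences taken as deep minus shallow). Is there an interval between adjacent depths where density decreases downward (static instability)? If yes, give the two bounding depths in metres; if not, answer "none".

Evaluate Δρ/ρ₀ = −αΔT + βΔS across each adjacent pair:
  16–117 m: −αΔT+βΔS = −(1.1 × 10⁻⁴)(+1.6)+(7.6 × 10⁻⁴)(+1.57) = 1.0 × 10⁻³ → stable
  117–138 m: −αΔT+βΔS = −(1.1 × 10⁻⁴)(+0.6)+(7.6 × 10⁻⁴)(+0.30) = 1.6 × 10⁻⁴ → stable
  138–236 m: −αΔT+βΔS = −(1.1 × 10⁻⁴)(-2.4)+(7.6 × 10⁻⁴)(-0.04) = 2.3 × 10⁻⁴ → stable
Every interval has Δρ > 0: the column is stably stratified throughout.

none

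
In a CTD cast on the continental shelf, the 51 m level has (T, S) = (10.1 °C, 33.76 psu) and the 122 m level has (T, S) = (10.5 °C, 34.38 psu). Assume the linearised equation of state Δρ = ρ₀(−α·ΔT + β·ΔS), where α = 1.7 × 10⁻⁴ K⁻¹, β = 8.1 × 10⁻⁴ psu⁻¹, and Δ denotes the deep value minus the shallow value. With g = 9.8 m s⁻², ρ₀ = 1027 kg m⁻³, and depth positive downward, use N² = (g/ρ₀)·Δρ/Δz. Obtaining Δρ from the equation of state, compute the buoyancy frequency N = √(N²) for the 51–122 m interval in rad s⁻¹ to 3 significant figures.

7.74 × 10⁻³ rad s⁻¹

ΔT = +0.4 K, ΔS = +0.62 psu (deep − shallow).
Δρ/ρ₀ = −αΔT + βΔS = -6.80 × 10⁻⁵ + 5.022 × 10⁻⁴ = 4.342 × 10⁻⁴, so Δρ ≈ 0.4459 kg m⁻³.
N² = (g/ρ₀)·Δρ/Δz = g·(Δρ/ρ₀)/Δz = 9.8 × 4.342 × 10⁻⁴ / 71 = 5.9932 × 10⁻⁵ s⁻².
N = √(5.9932 × 10⁻⁵) = 7.7416 × 10⁻³ rad s⁻¹ ≈ 7.74 × 10⁻³ rad s⁻¹.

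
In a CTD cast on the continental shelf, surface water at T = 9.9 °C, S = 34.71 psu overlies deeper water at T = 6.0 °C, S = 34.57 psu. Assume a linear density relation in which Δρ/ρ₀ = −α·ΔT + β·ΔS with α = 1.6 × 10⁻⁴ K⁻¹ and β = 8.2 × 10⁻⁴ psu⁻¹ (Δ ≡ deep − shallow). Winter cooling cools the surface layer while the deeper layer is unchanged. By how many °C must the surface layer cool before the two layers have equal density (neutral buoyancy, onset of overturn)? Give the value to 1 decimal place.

3.2 °C

Neutral buoyancy requires Δρ = 0, i.e. −α(T_deep − T_surf′) + β(S_deep − S_surf) = 0.
T_surf′ = T_deep − (β/α)·ΔS = 6.0 − (8.2 × 10⁻⁴/1.6 × 10⁻⁴)·(-0.14) = 6.718 °C.
Cooling required: 9.9 − (6.718) = 3.182 °C.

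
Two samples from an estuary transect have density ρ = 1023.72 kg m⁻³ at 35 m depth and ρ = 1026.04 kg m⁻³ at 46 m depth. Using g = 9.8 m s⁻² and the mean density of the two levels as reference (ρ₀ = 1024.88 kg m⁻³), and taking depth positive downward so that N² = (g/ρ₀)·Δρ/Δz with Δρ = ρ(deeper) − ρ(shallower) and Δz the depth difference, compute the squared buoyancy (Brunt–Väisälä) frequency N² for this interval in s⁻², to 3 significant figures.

2.02 × 10⁻³ s⁻²

Δρ = 1026.04 − 1023.72 = 2.32 kg m⁻³ over Δz = 46 − 35 = 11 m.
N² = (9.8/1024.88) × (2.32/11) = 2.0167 × 10⁻³ s⁻² ≈ 2.02 × 10⁻³ s⁻².
A positive N² confirms static stability across the interval.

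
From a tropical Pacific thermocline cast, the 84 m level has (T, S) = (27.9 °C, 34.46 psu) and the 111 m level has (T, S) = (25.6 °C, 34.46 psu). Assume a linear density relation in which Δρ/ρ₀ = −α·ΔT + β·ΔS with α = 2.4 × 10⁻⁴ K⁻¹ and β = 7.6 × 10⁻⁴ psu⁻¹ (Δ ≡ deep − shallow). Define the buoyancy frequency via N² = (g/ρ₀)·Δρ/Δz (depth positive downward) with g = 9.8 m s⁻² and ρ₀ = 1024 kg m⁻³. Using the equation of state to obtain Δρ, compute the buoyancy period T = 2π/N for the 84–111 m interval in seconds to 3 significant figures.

ΔT = -2.3 K, ΔS = +0.00 psu (deep − shallow).
Δρ/ρ₀ = −αΔT + βΔS = 5.52 × 10⁻⁴ + 0 = 5.52 × 10⁻⁴, so Δρ ≈ 0.5652 kg m⁻³.
N² = (g/ρ₀)·Δρ/Δz = g·(Δρ/ρ₀)/Δz = 9.8 × 5.52 × 10⁻⁴ / 27 = 2.0036 × 10⁻⁴ s⁻².
N = √(2.0036 × 10⁻⁴) = 0.014155 rad s⁻¹ → T = 2π/N = 443.88 s ≈ 444 s.

444 s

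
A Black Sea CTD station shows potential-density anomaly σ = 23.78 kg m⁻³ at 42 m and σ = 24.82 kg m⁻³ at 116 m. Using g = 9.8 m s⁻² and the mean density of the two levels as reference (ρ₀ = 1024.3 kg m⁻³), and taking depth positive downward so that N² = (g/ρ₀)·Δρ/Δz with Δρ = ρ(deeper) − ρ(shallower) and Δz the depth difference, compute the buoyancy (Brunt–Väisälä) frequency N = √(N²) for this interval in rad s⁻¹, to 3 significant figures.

0.0116 rad s⁻¹

Δρ = 1024.82 − 1023.78 = 1.04 kg m⁻³ over Δz = 116 − 42 = 74 m.
N² = (9.8/1024.3) × (1.04/74) = 1.3446 × 10⁻⁴ s⁻².
N = √(1.3446 × 10⁻⁴) = 0.011596 rad s⁻¹ ≈ 0.0116 rad s⁻¹.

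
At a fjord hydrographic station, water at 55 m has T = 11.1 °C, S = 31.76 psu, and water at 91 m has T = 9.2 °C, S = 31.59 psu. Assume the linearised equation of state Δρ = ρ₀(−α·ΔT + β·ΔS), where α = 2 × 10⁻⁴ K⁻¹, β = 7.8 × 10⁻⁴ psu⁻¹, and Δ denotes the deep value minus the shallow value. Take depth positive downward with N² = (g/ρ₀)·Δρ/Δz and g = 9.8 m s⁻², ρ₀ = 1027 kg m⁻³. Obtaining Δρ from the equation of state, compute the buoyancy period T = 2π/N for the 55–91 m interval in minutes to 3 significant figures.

12.8 min

ΔT = -1.9 K, ΔS = -0.17 psu (deep − shallow).
Δρ/ρ₀ = −αΔT + βΔS = 3.80 × 10⁻⁴ − 1.326 × 10⁻⁴ = 2.474 × 10⁻⁴, so Δρ ≈ 0.2541 kg m⁻³.
N² = (g/ρ₀)·Δρ/Δz = g·(Δρ/ρ₀)/Δz = 9.8 × 2.474 × 10⁻⁴ / 36 = 6.7348 × 10⁻⁵ s⁻².
N = √(6.7348 × 10⁻⁵) = 8.2066 × 10⁻³ rad s⁻¹ → T = 2π/N = 765.63 s = 12.761 min ≈ 12.8 min.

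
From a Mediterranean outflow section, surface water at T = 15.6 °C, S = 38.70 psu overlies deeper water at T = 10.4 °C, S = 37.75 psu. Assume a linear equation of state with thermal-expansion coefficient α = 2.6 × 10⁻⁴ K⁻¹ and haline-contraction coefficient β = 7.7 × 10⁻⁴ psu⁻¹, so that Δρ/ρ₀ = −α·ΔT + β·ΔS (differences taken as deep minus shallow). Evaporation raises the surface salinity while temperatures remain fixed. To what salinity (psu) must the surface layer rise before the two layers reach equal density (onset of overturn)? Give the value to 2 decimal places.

39.51 psu

Neutral buoyancy requires −α(T_deep − T_surf) + β(S_deep − S_surf′) = 0.
S_surf′ = S_deep − (α/β)·ΔT = 37.75 − (2.6 × 10⁻⁴/7.7 × 10⁻⁴)·(-5.2) = 39.5058 psu.
Increase required: 39.5058 − 38.70 = 0.8058 psu.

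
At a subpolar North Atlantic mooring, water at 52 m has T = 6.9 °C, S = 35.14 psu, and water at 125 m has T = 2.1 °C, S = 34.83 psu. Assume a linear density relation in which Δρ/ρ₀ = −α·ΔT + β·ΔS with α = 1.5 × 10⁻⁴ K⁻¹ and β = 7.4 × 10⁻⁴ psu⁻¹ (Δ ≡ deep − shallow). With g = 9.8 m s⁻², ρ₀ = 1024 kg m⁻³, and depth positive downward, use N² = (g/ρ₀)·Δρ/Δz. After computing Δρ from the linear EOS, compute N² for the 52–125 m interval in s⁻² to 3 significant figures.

6.59 × 10⁻⁵ s⁻²

ΔT = -4.8 K, ΔS = -0.31 psu (deep − shallow).
Δρ/ρ₀ = −αΔT + βΔS = 7.20 × 10⁻⁴ − 2.294 × 10⁻⁴ = 4.906 × 10⁻⁴, so Δρ ≈ 0.5024 kg m⁻³.
N² = (g/ρ₀)·Δρ/Δz = g·(Δρ/ρ₀)/Δz = 9.8 × 4.906 × 10⁻⁴ / 73 = 6.5861 × 10⁻⁵ s⁻² ≈ 6.59 × 10⁻⁵ s⁻².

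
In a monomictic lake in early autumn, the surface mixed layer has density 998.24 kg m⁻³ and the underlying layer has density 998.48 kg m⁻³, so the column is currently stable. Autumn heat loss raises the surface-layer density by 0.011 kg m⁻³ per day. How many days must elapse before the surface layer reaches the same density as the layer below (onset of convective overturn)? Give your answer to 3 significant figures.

21.8 days

Density deficit of the surface layer: 998.48 − 998.24 = 0.24 kg m⁻³.
Required change = 0.24 / 0.011 = 21.8 days.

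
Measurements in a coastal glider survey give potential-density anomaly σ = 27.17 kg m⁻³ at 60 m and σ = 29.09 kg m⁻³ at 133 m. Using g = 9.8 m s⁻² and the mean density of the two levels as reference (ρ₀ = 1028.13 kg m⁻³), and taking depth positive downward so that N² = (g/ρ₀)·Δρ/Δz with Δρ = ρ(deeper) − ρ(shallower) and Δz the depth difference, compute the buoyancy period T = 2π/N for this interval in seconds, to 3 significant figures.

Δρ = 1029.09 − 1027.17 = 1.92 kg m⁻³ over Δz = 133 − 60 = 73 m.
N² = (9.8/1028.13) × (1.92/73) = 2.5070 × 10⁻⁴ s⁻².
N = √(2.5070 × 10⁻⁴) = 0.015834 rad s⁻¹, so T = 2π/N = 396.82 s ≈ 397 s.

397 s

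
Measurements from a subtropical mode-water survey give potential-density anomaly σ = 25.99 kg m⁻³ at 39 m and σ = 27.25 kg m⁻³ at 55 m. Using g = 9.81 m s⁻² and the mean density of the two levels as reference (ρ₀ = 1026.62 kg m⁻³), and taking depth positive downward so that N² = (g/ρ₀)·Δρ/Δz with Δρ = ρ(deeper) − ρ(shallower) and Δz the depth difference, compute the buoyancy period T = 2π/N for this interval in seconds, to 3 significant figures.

Δρ = 1027.25 − 1025.99 = 1.26 kg m⁻³ over Δz = 55 − 39 = 16 m.
N² = (9.81/1026.62) × (1.26/16) = 7.5251 × 10⁻⁴ s⁻².
N = √(7.5251 × 10⁻⁴) = 0.027432 rad s⁻¹, so T = 2π/N = 229.05 s ≈ 229 s.
A positive N² confirms static stability across the interval.

229 s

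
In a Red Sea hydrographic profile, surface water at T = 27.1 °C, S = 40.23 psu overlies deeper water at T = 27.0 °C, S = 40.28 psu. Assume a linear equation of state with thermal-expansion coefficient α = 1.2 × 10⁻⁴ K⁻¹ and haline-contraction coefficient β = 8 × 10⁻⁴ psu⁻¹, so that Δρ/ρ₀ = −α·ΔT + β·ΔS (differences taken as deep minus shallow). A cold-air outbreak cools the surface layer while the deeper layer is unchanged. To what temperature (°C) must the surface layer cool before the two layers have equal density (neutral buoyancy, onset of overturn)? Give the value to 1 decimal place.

26.7 °C

Neutral buoyancy requires Δρ = 0, i.e. −α(T_deep − T_surf′) + β(S_deep − S_surf) = 0.
T_surf′ = T_deep − (β/α)·ΔS = 27.0 − (8 × 10⁻⁴/1.2 × 10⁻⁴)·(+0.05) = 26.667 °C.
Cooling required: 27.1 − (26.667) = 0.433 °C.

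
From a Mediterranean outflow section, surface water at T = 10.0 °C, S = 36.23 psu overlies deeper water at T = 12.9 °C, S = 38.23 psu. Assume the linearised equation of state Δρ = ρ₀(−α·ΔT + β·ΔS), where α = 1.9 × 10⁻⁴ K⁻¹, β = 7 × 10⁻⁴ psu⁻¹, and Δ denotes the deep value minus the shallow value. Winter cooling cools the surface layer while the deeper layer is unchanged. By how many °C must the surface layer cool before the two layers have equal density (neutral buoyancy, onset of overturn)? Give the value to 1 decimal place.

4.5 °C

Neutral buoyancy requires Δρ = 0, i.e. −α(T_deep − T_surf′) + β(S_deep − S_surf) = 0.
T_surf′ = T_deep − (β/α)·ΔS = 12.9 − (7 × 10⁻⁴/1.9 × 10⁻⁴)·(+2.00) = 5.532 °C.
Cooling required: 10.0 − (5.532) = 4.468 °C.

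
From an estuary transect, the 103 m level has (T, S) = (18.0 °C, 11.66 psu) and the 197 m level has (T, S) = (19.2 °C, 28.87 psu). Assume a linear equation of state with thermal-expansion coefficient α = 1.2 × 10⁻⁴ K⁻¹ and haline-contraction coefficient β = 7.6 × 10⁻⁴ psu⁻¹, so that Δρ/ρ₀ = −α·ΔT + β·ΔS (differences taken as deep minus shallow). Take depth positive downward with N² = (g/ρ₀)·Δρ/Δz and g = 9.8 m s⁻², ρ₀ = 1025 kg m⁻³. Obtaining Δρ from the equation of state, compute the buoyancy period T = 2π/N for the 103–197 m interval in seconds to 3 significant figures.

ΔT = +1.2 K, ΔS = +17.21 psu (deep − shallow).
Δρ/ρ₀ = −αΔT + βΔS = -1.44 × 10⁻⁴ + 0.0130796 = 0.0129356, so Δρ ≈ 13.26 kg m⁻³.
N² = (g/ρ₀)·Δρ/Δz = g·(Δρ/ρ₀)/Δz = 9.8 × 0.0129356 / 94 = 1.3486 × 10⁻³ s⁻².
N = √(1.3486 × 10⁻³) = 0.036723 rad s⁻¹ → T = 2π/N = 171.10 s ≈ 171 s.

171 s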